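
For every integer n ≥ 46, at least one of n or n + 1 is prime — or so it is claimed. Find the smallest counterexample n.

Check each integer n ≥ 46 in order until n, n + 1 are both composite.
n = 46: 47 is prime.
n = 47: 47 is prime.
n = 48: 48 = 2 × 24; 49 = 7 × 7 — both composite.
Hence n = 48 is a counterexample.

n = 48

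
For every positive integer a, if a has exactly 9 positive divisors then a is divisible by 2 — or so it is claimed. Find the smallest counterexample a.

a = 225

A counterexample is any positive integer a such that a has exactly 9 positive divisors but a is not divisible by 2; we check each in order.
a = 36: τ(36) = 9; 36 mod 2 = 0.
a = 100: τ(100) = 9; 100 mod 2 = 0.
a = 196: τ(196) = 9; 196 mod 2 = 0.
a = 225: τ(225) = 9; 225 mod 2 = 1.
So a = 225 is the smallest counterexample.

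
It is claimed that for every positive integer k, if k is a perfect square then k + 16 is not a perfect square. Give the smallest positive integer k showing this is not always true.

A counterexample is any positive integer k such that k is a perfect square but k + 16 is a perfect square; we check each in order.
For k = 1, 4 the conclusion holds.
k = 9: 9 = 3² and 9 + 16 = 25 = 5².

k = 9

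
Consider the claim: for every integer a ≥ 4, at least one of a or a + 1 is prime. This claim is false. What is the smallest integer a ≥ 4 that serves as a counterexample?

a = 8

We need the least integer a ≥ 4 for which a, a + 1 are both composite.
a = 4: 5 is prime.
a = 5: 5 is prime.
a = 6: 7 is prime.
a = 7: 7 is prime.
a = 8: 8 = 2 × 4; 9 = 3 × 3 — both composite.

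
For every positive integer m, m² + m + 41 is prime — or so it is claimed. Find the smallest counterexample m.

m = 40

Check each positive integer m in order until m² + m + 41 is not prime.
For m = 1, 2, 3, 4, …, 37, 38, 39 the conclusion holds.
m = 40: m² + m + 41 = 1681 = 41 × 41, composite.
Thus m = 40 disproves the claim, and no smaller m works.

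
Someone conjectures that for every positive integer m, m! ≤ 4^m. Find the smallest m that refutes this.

m = 9

Check each positive integer m in order until m! > 4^m.
For m = 1, 2, 3, 4, 5, 6, 7, 8 the conclusion holds.
m = 9: m! = 362880 and 4^m = 262144, so 362880 > 262144.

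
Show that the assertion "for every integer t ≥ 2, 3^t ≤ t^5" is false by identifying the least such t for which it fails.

The first 9 eligible values, up to t = 10, all satisfy the conclusion.
t = 11: 3^t = 177147 and t^5 = 161051, so 177147 > 161051.

t = 11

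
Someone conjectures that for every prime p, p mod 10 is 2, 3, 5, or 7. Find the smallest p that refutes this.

p = 11

Check each prime p in order until the claim fails.
p = 2: 2 mod 10 = 2.
p = 3: 3 mod 10 = 3.
p = 5: 5 mod 10 = 5.
p = 7: 7 mod 10 = 7.
p = 11: 11 mod 10 = 1 — not in {2, 3, 5, 7}.
So p = 11 is the smallest counterexample.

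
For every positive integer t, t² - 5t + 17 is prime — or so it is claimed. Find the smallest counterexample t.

t = 13

A counterexample is any positive integer t such that t² - 5t + 17 is not prime; we check each in order.
The first 12 eligible values, up to t = 12, all satisfy the conclusion.
t = 13: t² - 5t + 17 = 121 = 11 × 11, composite.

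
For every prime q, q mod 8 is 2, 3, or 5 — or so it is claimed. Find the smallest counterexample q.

A counterexample is any prime q such that the claim fails; we check each in order.
For q = 2, 3, 5 the conclusion holds.
q = 7: 7 mod 8 = 7 — not in {2, 3, 5}.

q = 7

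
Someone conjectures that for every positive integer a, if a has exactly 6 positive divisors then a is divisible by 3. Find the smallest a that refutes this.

We need the least positive integer a for which a has exactly 6 positive divisors but a is not divisible by 3.
For a = 12, 18 the conclusion holds.
a = 20: τ(20) = 6; 20 mod 3 = 2.
So a = 20 is the smallest counterexample.

a = 20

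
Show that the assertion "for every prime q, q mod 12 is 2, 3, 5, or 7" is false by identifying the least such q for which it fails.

q = 2: 2 mod 12 = 2.
q = 3: 3 mod 12 = 3.
q = 5: 5 mod 12 = 5.
q = 7: 7 mod 12 = 7.
q = 11: 11 mod 12 = 11 — not in {2, 3, 5, 7}.

q = 11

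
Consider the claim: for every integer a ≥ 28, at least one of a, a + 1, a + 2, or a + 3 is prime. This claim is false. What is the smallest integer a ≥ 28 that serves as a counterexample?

A counterexample is any integer a ≥ 28 such that a, a + 1, a + 2, a + 3 are all composite; we check each in order.
a = 28: 29 is prime.
a = 29: 29 is prime.
a = 30: 31 is prime.
a = 31: 31 is prime.
a = 32: 32 = 2 × 16; 33 = 3 × 11; 34 = 2 × 17; 35 = 5 × 7 — all composite.
Thus a = 32 disproves the claim, and no smaller a works.

a = 32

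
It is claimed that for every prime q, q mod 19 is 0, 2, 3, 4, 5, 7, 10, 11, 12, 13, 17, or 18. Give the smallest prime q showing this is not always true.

We need the least prime q for which the claim fails.
For q = 2, 3, 5, 7, …, 37, 41, 43 the conclusion holds.
q = 47: 47 mod 19 = 9 — not in {0, 2, 3, 4, 5, 7, 10, 11, 12, 13, 17, 18}.
Thus q = 47 disproves the claim, and no smaller q works.

q = 47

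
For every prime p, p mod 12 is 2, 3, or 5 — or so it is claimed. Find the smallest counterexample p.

p = 2: 2 mod 12 = 2.
p = 3: 3 mod 12 = 3.
p = 5: 5 mod 12 = 5.
p = 7: 7 mod 12 = 7 — not in {2, 3, 5}.
Thus p = 7 disproves the claim, and no smaller p works.

p = 7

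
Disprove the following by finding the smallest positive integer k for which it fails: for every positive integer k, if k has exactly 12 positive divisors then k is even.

A counterexample is any positive integer k such that k has exactly 12 positive divisors but k is odd; we check each in order.
For k = 60, 72, 84, 90, …, 294, 306, 308 the conclusion holds.
k = 315: divisors of 315: 12 divisors; 315 is odd.

k = 315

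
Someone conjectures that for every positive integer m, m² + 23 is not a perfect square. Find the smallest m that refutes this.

For m = 1, 2, 3, 4, 5, 6, 7, 8, 9, 10 the conclusion holds.
m = 11: 11² + 23 = 144 = 12², a perfect square.
Hence m = 11 is a counterexample.

m = 11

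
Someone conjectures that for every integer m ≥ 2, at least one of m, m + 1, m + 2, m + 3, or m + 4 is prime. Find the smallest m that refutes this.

We need the least integer m ≥ 2 for which m, m + 1, m + 2, m + 3, m + 4 are all composite.
The first 22 eligible values, up to m = 23, all satisfy the conclusion.
m = 24: 24 = 2 × 12; 25 = 5 × 5; 26 = 2 × 13; 27 = 3 × 9; 28 = 2 × 14 — all composite.
So m = 24 is the smallest counterexample.

m = 24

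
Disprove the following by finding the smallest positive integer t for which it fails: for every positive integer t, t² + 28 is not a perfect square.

We need the least positive integer t for which t² + 28 is a perfect square.
t = 1: 1² + 28 = 29, not a perfect square.
t = 2: 2² + 28 = 32, not a perfect square.
t = 3: 3² + 28 = 37, not a perfect square.
t = 4: 4² + 28 = 44, not a perfect square.
t = 5: 5² + 28 = 53, not a perfect square.
t = 6: 6² + 28 = 64 = 8², a perfect square.
Thus t = 6 disproves the claim, and no smaller t works.

t = 6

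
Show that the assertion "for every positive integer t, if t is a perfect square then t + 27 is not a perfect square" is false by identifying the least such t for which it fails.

Check each positive integer t in order until t is a perfect square but t + 27 is a perfect square.
t = 1: 1 + 27 = 28, not a perfect square.
t = 4: 4 + 27 = 31, not a perfect square.
t = 9: 9 = 3² and 9 + 27 = 36 = 6².
Thus t = 9 disproves the claim, and no smaller t works.

t = 9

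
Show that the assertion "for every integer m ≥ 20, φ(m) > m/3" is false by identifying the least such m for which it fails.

m = 24

The first 4 eligible values, up to m = 23, all satisfy the conclusion.
m = 24: φ(24) = 8 and 24/3 = 8, so φ(24) ≤ 24/3.
Thus m = 24 disproves the claim, and no smaller m works.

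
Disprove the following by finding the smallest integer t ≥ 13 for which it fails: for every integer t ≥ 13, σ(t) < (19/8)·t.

t = 24

The first 11 eligible values, up to t = 23, all satisfy the conclusion.
t = 24: σ(24) = 60; 60 ≥ 57.
Hence t = 24 is a counterexample.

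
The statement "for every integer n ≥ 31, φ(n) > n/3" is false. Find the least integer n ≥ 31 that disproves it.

n = 31: φ(31) = 30 and 31/3 = 31/3, so φ(31) > 31/3.
n = 32: φ(32) = 16 and 32/3 = 32/3, so φ(32) > 32/3.
n = 33: φ(33) = 20 and 33/3 = 11, so φ(33) > 33/3.
n = 34: φ(34) = 16 and 34/3 = 34/3, so φ(34) > 34/3.
n = 35: φ(35) = 24 and 35/3 = 35/3, so φ(35) > 35/3.
n = 36: φ(36) = 12 and 36/3 = 12, so φ(36) ≤ 36/3.
Hence n = 36 is a counterexample.

n = 36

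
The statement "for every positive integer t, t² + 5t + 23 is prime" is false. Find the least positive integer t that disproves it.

The first 13 eligible values, up to t = 13, all satisfy the conclusion.
t = 14: t² + 5t + 23 = 289 = 17 × 17, composite.
Hence t = 14 is a counterexample.

t = 14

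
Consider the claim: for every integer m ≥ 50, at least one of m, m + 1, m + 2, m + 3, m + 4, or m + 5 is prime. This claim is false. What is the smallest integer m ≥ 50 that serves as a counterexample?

Check each integer m ≥ 50 in order until m, m + 1, m + 2, m + 3, m + 4, m + 5 are all composite.
The first 40 eligible values, up to m = 89, all satisfy the conclusion.
m = 90: 90 = 2 × 45; 91 = 7 × 13; 92 = 2 × 46; 93 = 3 × 31; 94 = 2 × 47; 95 = 5 × 19 — all composite.
Hence m = 90 is a counterexample.

m = 90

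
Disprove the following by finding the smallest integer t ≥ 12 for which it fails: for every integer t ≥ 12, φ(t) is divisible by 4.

t = 14

Check each integer t ≥ 12 in order until φ(t) is not divisible by 4.
t = 12: φ(12) = 4; 4 mod 4 = 0.
t = 13: φ(13) = 12; 12 mod 4 = 0.
t = 14: φ(14) = 6; 6 mod 4 = 2.
Thus t = 14 disproves the claim, and no smaller t works.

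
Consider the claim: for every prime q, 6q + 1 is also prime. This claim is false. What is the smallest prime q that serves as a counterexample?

q = 19

Check each prime q in order until 6q + 1 is not prime.
q = 2: 6q + 1 = 13, prime.
q = 3: 6q + 1 = 19, prime.
q = 5: 6q + 1 = 31, prime.
q = 7: 6q + 1 = 43, prime.
q = 11: 6q + 1 = 67, prime.
q = 13: 6q + 1 = 79, prime.
q = 17: 6q + 1 = 103, prime.
q = 19: 6q + 1 = 115 = 5 × 23, not prime.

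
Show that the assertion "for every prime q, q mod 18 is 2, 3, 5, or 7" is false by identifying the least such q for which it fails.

A counterexample is any prime q such that the claim fails; we check each in order.
The first 4 eligible values, up to q = 7, all satisfy the conclusion.
q = 11: 11 mod 18 = 11 — not in {2, 3, 5, 7}.

q = 11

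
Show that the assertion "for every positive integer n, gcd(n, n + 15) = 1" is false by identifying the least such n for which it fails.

We need the least positive integer n for which gcd(n, n + 15) > 1.
n = 1: gcd(1, 16) = 1.
n = 2: gcd(2, 17) = 1.
n = 3: gcd(3, 18) = 3.
So n = 3 is the smallest counterexample.

n = 3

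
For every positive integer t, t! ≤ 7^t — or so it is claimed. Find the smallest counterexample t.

For t = 1, 2, 3, 4, …, 14, 15, 16 the conclusion holds.
t = 17: t! = 355687428096000 and 7^t = 232630513987207, so 355687428096000 > 232630513987207.
Thus t = 17 disproves the claim, and no smaller t works.

t = 17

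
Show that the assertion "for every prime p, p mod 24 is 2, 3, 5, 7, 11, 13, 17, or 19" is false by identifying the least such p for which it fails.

p = 23

We need the least prime p for which the claim fails.
The first 8 eligible values, up to p = 19, all satisfy the conclusion.
p = 23: 23 mod 24 = 23 — not in {2, 3, 5, 7, 11, 13, 17, 19}.
Hence p = 23 is a counterexample.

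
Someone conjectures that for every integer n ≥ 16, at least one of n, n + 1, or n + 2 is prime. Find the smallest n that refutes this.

Check each integer n ≥ 16 in order until n, n + 1, n + 2 are all composite.
The first 4 eligible values, up to n = 19, all satisfy the conclusion.
n = 20: 20 = 2 × 10; 21 = 3 × 7; 22 = 2 × 11 — all composite.
Thus n = 20 disproves the claim, and no smaller n works.

n = 20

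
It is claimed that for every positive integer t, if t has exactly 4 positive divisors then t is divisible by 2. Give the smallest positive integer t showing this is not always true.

t = 15

A counterexample is any positive integer t such that t has exactly 4 positive divisors but t is not divisible by 2; we check each in order.
t = 6: τ(6) = 4; 6 mod 2 = 0.
t = 8: τ(8) = 4; 8 mod 2 = 0.
t = 10: τ(10) = 4; 10 mod 2 = 0.
t = 14: τ(14) = 4; 14 mod 2 = 0.
t = 15: τ(15) = 4; 15 mod 2 = 1.
Thus t = 15 disproves the claim, and no smaller t works.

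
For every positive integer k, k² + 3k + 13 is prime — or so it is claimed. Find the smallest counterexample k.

A counterexample is any positive integer k such that k² + 3k + 13 is not prime; we check each in order.
The first 8 eligible values, up to k = 8, all satisfy the conclusion.
k = 9: k² + 3k + 13 = 121 = 11 × 11, composite.

k = 9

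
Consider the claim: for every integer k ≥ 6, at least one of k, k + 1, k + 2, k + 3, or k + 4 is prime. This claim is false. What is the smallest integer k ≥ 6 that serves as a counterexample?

Check each integer k ≥ 6 in order until k, k + 1, k + 2, k + 3, k + 4 are all composite.
For k = 6, 7, 8, 9, …, 21, 22, 23 the conclusion holds.
k = 24: 24 = 2 × 12; 25 = 5 × 5; 26 = 2 × 13; 27 = 3 × 9; 28 = 2 × 14 — all composite.
Hence k = 24 is a counterexample.

k = 24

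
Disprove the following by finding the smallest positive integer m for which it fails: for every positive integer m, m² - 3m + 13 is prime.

We need the least positive integer m for which m² - 3m + 13 is not prime.
For m = 1, 2, 3, 4, …, 9, 10, 11 the conclusion holds.
m = 12: m² - 3m + 13 = 121 = 11 × 11, composite.

m = 12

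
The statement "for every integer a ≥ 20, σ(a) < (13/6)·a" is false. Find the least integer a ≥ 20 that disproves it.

a = 24

Check each integer a ≥ 20 in order until the claim fails.
a = 20: σ(20) = 42; 42 < 130/3.
a = 21: σ(21) = 32; 32 < 91/2.
a = 22: σ(22) = 36; 36 < 143/3.
a = 23: σ(23) = 24; 24 < 299/6.
a = 24: σ(24) = 60; 60 ≥ 52.
So a = 24 is the smallest counterexample.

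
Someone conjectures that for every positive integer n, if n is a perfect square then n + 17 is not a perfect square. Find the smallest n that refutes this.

n = 64

A counterexample is any positive integer n such that n is a perfect square but n + 17 is a perfect square; we check each in order.
n = 1: 1 + 17 = 18, not a perfect square.
n = 4: 4 + 17 = 21, not a perfect square.
n = 9: 9 + 17 = 26, not a perfect square.
n = 16: 16 + 17 = 33, not a perfect square.
n = 25: 25 + 17 = 42, not a perfect square.
n = 36: 36 + 17 = 53, not a perfect square.
n = 49: 49 + 17 = 66, not a perfect square.
n = 64: 64 = 8² and 64 + 17 = 81 = 9².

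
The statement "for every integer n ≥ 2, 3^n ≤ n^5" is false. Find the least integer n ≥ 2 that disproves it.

n = 11

Check each integer n ≥ 2 in order until 3^n > n^5.
The first 9 eligible values, up to n = 10, all satisfy the conclusion.
n = 11: 3^n = 177147 and n^5 = 161051, so 177147 > 161051.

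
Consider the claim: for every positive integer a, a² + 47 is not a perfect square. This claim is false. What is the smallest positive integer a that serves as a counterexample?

The first 22 eligible values, up to a = 22, all satisfy the conclusion.
a = 23: 23² + 47 = 576 = 24², a perfect square.

a = 23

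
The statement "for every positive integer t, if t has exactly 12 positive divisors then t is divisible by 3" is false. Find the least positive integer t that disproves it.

A counterexample is any positive integer t such that t has exactly 12 positive divisors but t is not divisible by 3; we check each in order.
t = 60: τ(60) = 12; 60 mod 3 = 0.
t = 72: τ(72) = 12; 72 mod 3 = 0.
t = 84: τ(84) = 12; 84 mod 3 = 0.
t = 90: τ(90) = 12; 90 mod 3 = 0.
t = 96: τ(96) = 12; 96 mod 3 = 0.
t = 108: τ(108) = 12; 108 mod 3 = 0.
t = 126: τ(126) = 12; 126 mod 3 = 0.
t = 132: τ(132) = 12; 132 mod 3 = 0.
t = 140: τ(140) = 12; 140 mod 3 = 2.

t = 140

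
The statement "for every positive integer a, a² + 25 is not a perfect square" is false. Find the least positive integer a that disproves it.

A counterexample is any positive integer a such that a² + 25 is a perfect square; we check each in order.
The first 11 eligible values, up to a = 11, all satisfy the conclusion.
a = 12: 12² + 25 = 169 = 13², a perfect square.

a = 12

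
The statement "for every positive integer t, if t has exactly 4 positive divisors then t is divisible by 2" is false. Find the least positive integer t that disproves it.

We need the least positive integer t for which t has exactly 4 positive divisors but t is not divisible by 2.
The first 4 eligible values, up to t = 14, all satisfy the conclusion.
t = 15: τ(15) = 4; 15 mod 2 = 1.
Hence t = 15 is a counterexample.

t = 15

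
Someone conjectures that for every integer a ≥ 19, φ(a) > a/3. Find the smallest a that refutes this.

We need the least integer a ≥ 19 for which the claim fails.
a = 19: φ(19) = 18 and 19/3 = 19/3, so φ(19) > 19/3.
a = 20: φ(20) = 8 and 20/3 = 20/3, so φ(20) > 20/3.
a = 21: φ(21) = 12 and 21/3 = 7, so φ(21) > 21/3.
a = 22: φ(22) = 10 and 22/3 = 22/3, so φ(22) > 22/3.
a = 23: φ(23) = 22 and 23/3 = 23/3, so φ(23) > 23/3.
a = 24: φ(24) = 8 and 24/3 = 8, so φ(24) ≤ 24/3.

a = 24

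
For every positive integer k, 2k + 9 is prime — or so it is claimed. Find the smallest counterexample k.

k = 3

k = 1: 2k + 9 = 11, prime.
k = 2: 2k + 9 = 13, prime.
k = 3: 2k + 9 = 15 = 3 × 5, composite.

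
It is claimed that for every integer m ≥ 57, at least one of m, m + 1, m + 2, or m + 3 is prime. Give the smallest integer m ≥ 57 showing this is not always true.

m = 62

For m = 57, 58, 59, 60, 61 the conclusion holds.
m = 62: 62 = 2 × 31; 63 = 3 × 21; 64 = 2 × 32; 65 = 5 × 13 — all composite.
Thus m = 62 disproves the claim, and no smaller m works.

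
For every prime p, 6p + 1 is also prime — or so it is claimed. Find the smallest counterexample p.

p = 19

A counterexample is any prime p such that 6p + 1 is not prime; we check each in order.
The first 7 eligible values, up to p = 17, all satisfy the conclusion.
p = 19: 6p + 1 = 115 = 5 × 23, not prime.
Hence p = 19 is a counterexample.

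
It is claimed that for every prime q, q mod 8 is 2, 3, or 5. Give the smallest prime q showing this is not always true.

q = 7

Check each prime q in order until the claim fails.
q = 2: 2 mod 8 = 2.
q = 3: 3 mod 8 = 3.
q = 5: 5 mod 8 = 5.
q = 7: 7 mod 8 = 7 — not in {2, 3, 5}.
Thus q = 7 disproves the claim, and no smaller q works.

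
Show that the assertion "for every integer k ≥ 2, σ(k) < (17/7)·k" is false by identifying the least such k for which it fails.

We need the least integer k ≥ 2 for which the claim fails.
For k = 2, 3, 4, 5, …, 21, 22, 23 the conclusion holds.
k = 24: σ(24) = 60; 60 ≥ 408/7.

k = 24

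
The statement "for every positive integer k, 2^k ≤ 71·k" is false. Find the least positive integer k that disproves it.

A counterexample is any positive integer k such that 2^k > 71·k; we check each in order.
For k = 1, 2, 3, 4, 5, 6, 7, 8, 9 the conclusion holds.
k = 10: 2^k = 1024 and 71·k = 710, so 1024 > 710.
Hence k = 10 is a counterexample.

k = 10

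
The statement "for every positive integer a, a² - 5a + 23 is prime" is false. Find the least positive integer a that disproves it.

Check each positive integer a in order until a² - 5a + 23 is not prime.
For a = 1, 2, 3, 4, …, 16, 17, 18 the conclusion holds.
a = 19: a² - 5a + 23 = 289 = 17 × 17, composite.
So a = 19 is the smallest counterexample.

a = 19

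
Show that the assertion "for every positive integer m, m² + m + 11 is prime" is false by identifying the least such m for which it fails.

m = 10

A counterexample is any positive integer m such that m² + m + 11 is not prime; we check each in order.
For m = 1, 2, 3, 4, 5, 6, 7, 8, 9 the conclusion holds.
m = 10: m² + m + 11 = 121 = 11 × 11, composite.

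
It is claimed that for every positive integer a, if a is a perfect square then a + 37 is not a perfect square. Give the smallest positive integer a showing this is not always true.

The first 17 eligible values, up to a = 289, all satisfy the conclusion.
a = 324: 324 = 18² and 324 + 37 = 361 = 19².

a = 324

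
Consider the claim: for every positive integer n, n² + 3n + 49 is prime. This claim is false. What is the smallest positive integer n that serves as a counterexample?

For n = 1, 2, 3 the conclusion holds.
n = 4: n² + 3n + 49 = 77 = 7 × 11, composite.
So n = 4 is the smallest counterexample.

n = 4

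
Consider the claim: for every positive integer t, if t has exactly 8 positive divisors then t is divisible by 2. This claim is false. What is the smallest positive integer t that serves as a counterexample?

For t = 24, 30, 40, 42, …, 88, 102, 104 the conclusion holds.
t = 105: τ(105) = 8; 105 mod 2 = 1.
So t = 105 is the smallest counterexample.

t = 105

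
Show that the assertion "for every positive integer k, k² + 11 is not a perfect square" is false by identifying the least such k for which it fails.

A counterexample is any positive integer k such that k² + 11 is a perfect square; we check each in order.
For k = 1, 2, 3, 4 the conclusion holds.
k = 5: 5² + 11 = 36 = 6², a perfect square.

k = 5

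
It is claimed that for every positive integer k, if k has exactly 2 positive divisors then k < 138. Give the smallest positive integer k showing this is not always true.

We need the least positive integer k for which k has exactly 2 positive divisors but the claim fails.
The first 33 eligible values, up to k = 137, all satisfy the conclusion.
k = 139: τ(139) = 2; 139 ≥ 138.
Thus k = 139 disproves the claim, and no smaller k works.

k = 139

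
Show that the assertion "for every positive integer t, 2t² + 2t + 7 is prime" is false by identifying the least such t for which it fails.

t = 6

We need the least positive integer t for which 2t² + 2t + 7 is not prime.
The first 5 eligible values, up to t = 5, all satisfy the conclusion.
t = 6: 2t² + 2t + 7 = 91 = 7 × 13, composite.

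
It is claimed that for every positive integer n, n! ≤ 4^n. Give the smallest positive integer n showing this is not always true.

A counterexample is any positive integer n such that n! > 4^n; we check each in order.
For n = 1, 2, 3, 4, 5, 6, 7, 8 the conclusion holds.
n = 9: n! = 362880 and 4^n = 262144, so 362880 > 262144.
So n = 9 is the smallest counterexample.

n = 9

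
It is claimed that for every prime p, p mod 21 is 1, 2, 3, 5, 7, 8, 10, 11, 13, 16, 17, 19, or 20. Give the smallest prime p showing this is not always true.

Check each prime p in order until the claim fails.
For p = 2, 3, 5, 7, …, 53, 59, 61 the conclusion holds.
p = 67: 67 mod 21 = 4 — not in {1, 2, 3, 5, 7, 8, 10, 11, 13, 16, 17, 19, 20}.
Hence p = 67 is a counterexample.

p = 67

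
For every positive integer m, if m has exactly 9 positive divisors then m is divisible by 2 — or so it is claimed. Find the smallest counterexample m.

m = 225

m = 36: τ(36) = 9; 36 mod 2 = 0.
m = 100: τ(100) = 9; 100 mod 2 = 0.
m = 196: τ(196) = 9; 196 mod 2 = 0.
m = 225: τ(225) = 9; 225 mod 2 = 1.
Hence m = 225 is a counterexample.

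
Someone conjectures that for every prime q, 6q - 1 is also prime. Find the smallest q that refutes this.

q = 2: 6q - 1 = 11, prime.
q = 3: 6q - 1 = 17, prime.
q = 5: 6q - 1 = 29, prime.
q = 7: 6q - 1 = 41, prime.
q = 11: 6q - 1 = 65 = 5 × 13, not prime.
Thus q = 11 disproves the claim, and no smaller q works.

q = 11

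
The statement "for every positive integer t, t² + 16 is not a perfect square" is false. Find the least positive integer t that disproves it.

A counterexample is any positive integer t such that t² + 16 is a perfect square; we check each in order.
t = 1: 1² + 16 = 17, not a perfect square.
t = 2: 2² + 16 = 20, not a perfect square.
t = 3: 3² + 16 = 25 = 5², a perfect square.

t = 3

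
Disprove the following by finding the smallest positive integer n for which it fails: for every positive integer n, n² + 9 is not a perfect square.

We need the least positive integer n for which n² + 9 is a perfect square.
For n = 1, 2, 3 the conclusion holds.
n = 4: 4² + 9 = 25 = 5², a perfect square.
Thus n = 4 disproves the claim, and no smaller n works.

n = 4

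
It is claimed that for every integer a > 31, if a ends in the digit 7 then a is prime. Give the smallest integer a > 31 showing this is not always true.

a = 37: 37 ends in 7 and is prime.
a = 47: 47 ends in 7 and is prime.
a = 57: 57 ends in 7; 57 = 3 × 19, composite.
Thus a = 57 disproves the claim, and no smaller a works.

a = 57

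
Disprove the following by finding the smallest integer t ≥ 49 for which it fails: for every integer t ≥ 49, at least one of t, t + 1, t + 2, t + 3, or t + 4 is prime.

t = 54

t = 49: 53 is prime.
t = 50: 53 is prime.
t = 51: 53 is prime.
t = 52: 53 is prime.
t = 53: 53 is prime.
t = 54: 54 = 2 × 27; 55 = 5 × 11; 56 = 2 × 28; 57 = 3 × 19; 58 = 2 × 29 — all composite.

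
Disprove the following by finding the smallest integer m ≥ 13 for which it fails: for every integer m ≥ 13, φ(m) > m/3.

We need the least integer m ≥ 13 for which the claim fails.
The first 5 eligible values, up to m = 17, all satisfy the conclusion.
m = 18: φ(18) = 6 and 18/3 = 6, so φ(18) ≤ 18/3.
So m = 18 is the smallest counterexample.

m = 18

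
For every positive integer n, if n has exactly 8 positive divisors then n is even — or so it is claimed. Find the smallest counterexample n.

n = 105

Check each positive integer n in order until n has exactly 8 positive divisors but n is odd.
For n = 24, 30, 40, 42, …, 88, 102, 104 the conclusion holds.
n = 105: divisors of 105: 1, 3, 5, 7, 15, 21, 35, 105; 105 is odd.
Hence n = 105 is a counterexample.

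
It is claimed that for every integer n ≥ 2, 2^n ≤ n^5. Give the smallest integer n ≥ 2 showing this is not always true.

We need the least integer n ≥ 2 for which 2^n > n^5.
For n = 2, 3, 4, 5, …, 20, 21, 22 the conclusion holds.
n = 23: 2^n = 8388608 and n^5 = 6436343, so 8388608 > 6436343.
Thus n = 23 disproves the claim, and no smaller n works.

n = 23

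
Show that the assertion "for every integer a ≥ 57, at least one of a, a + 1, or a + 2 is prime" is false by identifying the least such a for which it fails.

a = 62

We need the least integer a ≥ 57 for which a, a + 1, a + 2 are all composite.
For a = 57, 58, 59, 60, 61 the conclusion holds.
a = 62: 62 = 2 × 31; 63 = 3 × 21; 64 = 2 × 32 — all composite.
Thus a = 62 disproves the claim, and no smaller a works.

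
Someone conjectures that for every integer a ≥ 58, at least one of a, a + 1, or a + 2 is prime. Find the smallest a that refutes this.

a = 62

Check each integer a ≥ 58 in order until a, a + 1, a + 2 are all composite.
For a = 58, 59, 60, 61 the conclusion holds.
a = 62: 62 = 2 × 31; 63 = 3 × 21; 64 = 2 × 32 — all composite.
Thus a = 62 disproves the claim, and no smaller a works.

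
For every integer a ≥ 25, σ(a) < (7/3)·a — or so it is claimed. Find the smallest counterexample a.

a = 30

A counterexample is any integer a ≥ 25 such that the claim fails; we check each in order.
For a = 25, 26, 27, 28, 29 the conclusion holds.
a = 30: σ(30) = 72; 72 ≥ 70.
Thus a = 30 disproves the claim, and no smaller a works.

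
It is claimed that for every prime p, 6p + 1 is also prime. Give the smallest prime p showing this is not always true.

p = 19

For p = 2, 3, 5, 7, 11, 13, 17 the conclusion holds.
p = 19: 6p + 1 = 115 = 5 × 23, not prime.
Thus p = 19 disproves the claim, and no smaller p works.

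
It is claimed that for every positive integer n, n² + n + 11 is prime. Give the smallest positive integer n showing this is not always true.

n = 10

For n = 1, 2, 3, 4, 5, 6, 7, 8, 9 the conclusion holds.
n = 10: n² + n + 11 = 121 = 11 × 11, composite.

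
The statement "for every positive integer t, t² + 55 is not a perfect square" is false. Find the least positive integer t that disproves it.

We need the least positive integer t for which t² + 55 is a perfect square.
t = 1: 1² + 55 = 56, not a perfect square.
t = 2: 2² + 55 = 59, not a perfect square.
t = 3: 3² + 55 = 64 = 8², a perfect square.
Thus t = 3 disproves the claim, and no smaller t works.

t = 3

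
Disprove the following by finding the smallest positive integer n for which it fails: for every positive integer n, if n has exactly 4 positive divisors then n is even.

A counterexample is any positive integer n such that n has exactly 4 positive divisors but n is odd; we check each in order.
The first 4 eligible values, up to n = 14, all satisfy the conclusion.
n = 15: divisors of 15: 1, 3, 5, 15; 15 is odd.
Hence n = 15 is a counterexample.

n = 15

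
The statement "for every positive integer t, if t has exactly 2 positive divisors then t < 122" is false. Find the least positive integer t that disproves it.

We need the least positive integer t for which t has exactly 2 positive divisors but the claim fails.
The first 30 eligible values, up to t = 113, all satisfy the conclusion.
t = 127: τ(127) = 2; 127 ≥ 122.
Hence t = 127 is a counterexample.

t = 127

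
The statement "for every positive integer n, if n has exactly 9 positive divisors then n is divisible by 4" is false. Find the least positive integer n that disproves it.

n = 225

n = 36: τ(36) = 9; 36 mod 4 = 0.
n = 100: τ(100) = 9; 100 mod 4 = 0.
n = 196: τ(196) = 9; 196 mod 4 = 0.
n = 225: τ(225) = 9; 225 mod 4 = 1.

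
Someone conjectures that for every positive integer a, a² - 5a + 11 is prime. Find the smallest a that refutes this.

a = 7

A counterexample is any positive integer a such that a² - 5a + 11 is not prime; we check each in order.
a = 1: a² - 5a + 11 = 7, prime.
a = 2: a² - 5a + 11 = 5, prime.
a = 3: a² - 5a + 11 = 5, prime.
a = 4: a² - 5a + 11 = 7, prime.
a = 5: a² - 5a + 11 = 11, prime.
a = 6: a² - 5a + 11 = 17, prime.
a = 7: a² - 5a + 11 = 25 = 5 × 5, composite.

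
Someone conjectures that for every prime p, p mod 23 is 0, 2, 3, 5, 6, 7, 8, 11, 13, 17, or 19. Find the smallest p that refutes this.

p = 37

We need the least prime p for which the claim fails.
For p = 2, 3, 5, 7, …, 23, 29, 31 the conclusion holds.
p = 37: 37 mod 23 = 14 — not in {0, 2, 3, 5, 6, 7, 8, 11, 13, 17, 19}.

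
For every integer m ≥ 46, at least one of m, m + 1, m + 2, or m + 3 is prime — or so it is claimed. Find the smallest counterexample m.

Check each integer m ≥ 46 in order until m, m + 1, m + 2, m + 3 are all composite.
For m = 46, 47 the conclusion holds.
m = 48: 48 = 2 × 24; 49 = 7 × 7; 50 = 2 × 25; 51 = 3 × 17 — all composite.

m = 48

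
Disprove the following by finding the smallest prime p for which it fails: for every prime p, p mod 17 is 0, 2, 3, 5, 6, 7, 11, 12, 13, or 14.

p = 43

A counterexample is any prime p such that the claim fails; we check each in order.
The first 13 eligible values, up to p = 41, all satisfy the conclusion.
p = 43: 43 mod 17 = 9 — not in {0, 2, 3, 5, 6, 7, 11, 12, 13, 14}.
Thus p = 43 disproves the claim, and no smaller p works.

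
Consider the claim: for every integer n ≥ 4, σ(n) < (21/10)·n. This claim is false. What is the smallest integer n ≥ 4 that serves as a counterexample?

n = 4: σ(4) = 7; 7 < 42/5.
n = 5: σ(5) = 6; 6 < 21/2.
n = 6: σ(6) = 12; 12 < 63/5.
n = 7: σ(7) = 8; 8 < 147/10.
n = 8: σ(8) = 15; 15 < 84/5.
n = 9: σ(9) = 13; 13 < 189/10.
n = 10: σ(10) = 18; 18 < 21.
n = 11: σ(11) = 12; 12 < 231/10.
n = 12: σ(12) = 28; 28 ≥ 126/5.
So n = 12 is the smallest counterexample.

n = 12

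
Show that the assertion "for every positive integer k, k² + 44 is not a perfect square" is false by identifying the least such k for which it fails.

A counterexample is any positive integer k such that k² + 44 is a perfect square; we check each in order.
For k = 1, 2, 3, 4, 5, 6, 7, 8, 9 the conclusion holds.
k = 10: 10² + 44 = 144 = 12², a perfect square.
Hence k = 10 is a counterexample.

k = 10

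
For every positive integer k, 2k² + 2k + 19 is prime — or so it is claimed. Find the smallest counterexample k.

k = 18

We need the least positive integer k for which 2k² + 2k + 19 is not prime.
The first 17 eligible values, up to k = 17, all satisfy the conclusion.
k = 18: 2k² + 2k + 19 = 703 = 19 × 37, composite.
So k = 18 is the smallest counterexample.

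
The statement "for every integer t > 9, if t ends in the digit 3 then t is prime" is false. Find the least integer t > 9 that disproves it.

We need the least integer t > 9 for which t ends in the digit 3 but t is not prime.
For t = 13, 23 the conclusion holds.
t = 33: 33 ends in 3; 33 = 3 × 11, composite.
Hence t = 33 is a counterexample.

t = 33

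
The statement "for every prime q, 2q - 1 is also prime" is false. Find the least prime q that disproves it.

A counterexample is any prime q such that 2q - 1 is not prime; we check each in order.
q = 2: 2q - 1 = 3, prime.
q = 3: 2q - 1 = 5, prime.
q = 5: 2q - 1 = 9 = 3 × 3, not prime.
So q = 5 is the smallest counterexample.

q = 5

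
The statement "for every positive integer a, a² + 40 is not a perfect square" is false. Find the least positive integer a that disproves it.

Check each positive integer a in order until a² + 40 is a perfect square.
a = 1: 1² + 40 = 41, not a perfect square.
a = 2: 2² + 40 = 44, not a perfect square.
a = 3: 3² + 40 = 49 = 7², a perfect square.
So a = 3 is the smallest counterexample.

a = 3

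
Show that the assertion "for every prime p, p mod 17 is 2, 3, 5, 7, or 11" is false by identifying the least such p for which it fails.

We need the least prime p for which the claim fails.
p = 2: 2 mod 17 = 2.
p = 3: 3 mod 17 = 3.
p = 5: 5 mod 17 = 5.
p = 7: 7 mod 17 = 7.
p = 11: 11 mod 17 = 11.
p = 13: 13 mod 17 = 13 — not in {2, 3, 5, 7, 11}.
Hence p = 13 is a counterexample.

p = 13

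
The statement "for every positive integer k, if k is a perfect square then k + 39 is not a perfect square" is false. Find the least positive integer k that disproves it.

k = 25

k = 1: 1 + 39 = 40, not a perfect square.
k = 4: 4 + 39 = 43, not a perfect square.
k = 9: 9 + 39 = 48, not a perfect square.
k = 16: 16 + 39 = 55, not a perfect square.
k = 25: 25 = 5² and 25 + 39 = 64 = 8².
Hence k = 25 is a counterexample.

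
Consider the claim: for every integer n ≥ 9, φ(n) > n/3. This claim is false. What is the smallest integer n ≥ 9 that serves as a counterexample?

For n = 9, 10, 11 the conclusion holds.
n = 12: φ(12) = 4 and 12/3 = 4, so φ(12) ≤ 12/3.
Hence n = 12 is a counterexample.

n = 12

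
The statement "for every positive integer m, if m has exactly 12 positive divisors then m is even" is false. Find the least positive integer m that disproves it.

m = 315

For m = 60, 72, 84, 90, …, 294, 306, 308 the conclusion holds.
m = 315: divisors of 315: 12 divisors; 315 is odd.
So m = 315 is the smallest counterexample.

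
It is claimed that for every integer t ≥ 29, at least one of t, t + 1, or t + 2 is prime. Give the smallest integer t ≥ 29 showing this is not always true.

t = 32

We need the least integer t ≥ 29 for which t, t + 1, t + 2 are all composite.
For t = 29, 30, 31 the conclusion holds.
t = 32: 32 = 2 × 16; 33 = 3 × 11; 34 = 2 × 17 — all composite.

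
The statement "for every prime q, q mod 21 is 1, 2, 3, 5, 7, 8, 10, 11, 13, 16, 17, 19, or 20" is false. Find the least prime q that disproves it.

q = 67

A counterexample is any prime q such that the claim fails; we check each in order.
The first 18 eligible values, up to q = 61, all satisfy the conclusion.
q = 67: 67 mod 21 = 4 — not in {1, 2, 3, 5, 7, 8, 10, 11, 13, 16, 17, 19, 20}.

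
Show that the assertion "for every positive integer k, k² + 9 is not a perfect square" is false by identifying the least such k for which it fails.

k = 4

k = 1: 1² + 9 = 10, not a perfect square.
k = 2: 2² + 9 = 13, not a perfect square.
k = 3: 3² + 9 = 18, not a perfect square.
k = 4: 4² + 9 = 25 = 5², a perfect square.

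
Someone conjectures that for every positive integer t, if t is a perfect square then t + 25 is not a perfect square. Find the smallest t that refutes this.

t = 144

For t = 1, 4, 9, 16, …, 81, 100, 121 the conclusion holds.
t = 144: 144 = 12² and 144 + 25 = 169 = 13².
Thus t = 144 disproves the claim, and no smaller t works.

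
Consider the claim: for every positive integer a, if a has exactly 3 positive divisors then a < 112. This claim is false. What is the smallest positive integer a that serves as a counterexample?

a = 121

Check each positive integer a in order until a has exactly 3 positive divisors but the claim fails.
For a = 4, 9, 25, 49 the conclusion holds.
a = 121: τ(121) = 3; 121 ≥ 112.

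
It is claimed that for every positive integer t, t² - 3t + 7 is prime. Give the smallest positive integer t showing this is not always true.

t = 6

Check each positive integer t in order until t² - 3t + 7 is not prime.
For t = 1, 2, 3, 4, 5 the conclusion holds.
t = 6: t² - 3t + 7 = 25 = 5 × 5, composite.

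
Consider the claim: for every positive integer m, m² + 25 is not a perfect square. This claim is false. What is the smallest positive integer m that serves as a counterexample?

We need the least positive integer m for which m² + 25 is a perfect square.
For m = 1, 2, 3, 4, …, 9, 10, 11 the conclusion holds.
m = 12: 12² + 25 = 169 = 13², a perfect square.
Thus m = 12 disproves the claim, and no smaller m works.

m = 12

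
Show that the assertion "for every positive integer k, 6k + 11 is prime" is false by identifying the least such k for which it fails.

k = 4

Check each positive integer k in order until 6k + 11 is not prime.
For k = 1, 2, 3 the conclusion holds.
k = 4: 6k + 11 = 35 = 5 × 7, composite.
So k = 4 is the smallest counterexample.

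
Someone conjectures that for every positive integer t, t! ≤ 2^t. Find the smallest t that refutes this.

t = 1: t! = 1 and 2^t = 2, so 1 ≤ 2.
t = 2: t! = 2 and 2^t = 4, so 2 ≤ 4.
t = 3: t! = 6 and 2^t = 8, so 6 ≤ 8.
t = 4: t! = 24 and 2^t = 16, so 24 > 16.

t = 4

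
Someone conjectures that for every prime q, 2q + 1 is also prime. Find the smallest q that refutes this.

q = 7

We need the least prime q for which 2q + 1 is not prime.
For q = 2, 3, 5 the conclusion holds.
q = 7: 2q + 1 = 15 = 3 × 5, not prime.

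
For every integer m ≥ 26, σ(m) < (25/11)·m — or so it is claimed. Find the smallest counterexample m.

We need the least integer m ≥ 26 for which the claim fails.
For m = 26, 27, 28, 29 the conclusion holds.
m = 30: σ(30) = 72; 72 ≥ 750/11.
Thus m = 30 disproves the claim, and no smaller m works.

m = 30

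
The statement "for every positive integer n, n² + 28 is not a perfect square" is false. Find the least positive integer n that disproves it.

n = 6

The first 5 eligible values, up to n = 5, all satisfy the conclusion.
n = 6: 6² + 28 = 64 = 8², a perfect square.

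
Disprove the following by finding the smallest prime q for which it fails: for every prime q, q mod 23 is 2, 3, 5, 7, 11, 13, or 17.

A counterexample is any prime q such that the claim fails; we check each in order.
q = 2: 2 mod 23 = 2.
q = 3: 3 mod 23 = 3.
q = 5: 5 mod 23 = 5.
q = 7: 7 mod 23 = 7.
q = 11: 11 mod 23 = 11.
q = 13: 13 mod 23 = 13.
q = 17: 17 mod 23 = 17.
q = 19: 19 mod 23 = 19 — not in {2, 3, 5, 7, 11, 13, 17}.
Thus q = 19 disproves the claim, and no smaller q works.

q = 19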